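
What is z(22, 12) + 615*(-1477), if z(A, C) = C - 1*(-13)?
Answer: -908330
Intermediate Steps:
z(A, C) = 13 + C (z(A, C) = C + 13 = 13 + C)
z(22, 12) + 615*(-1477) = (13 + 12) + 615*(-1477) = 25 - 908355 = -908330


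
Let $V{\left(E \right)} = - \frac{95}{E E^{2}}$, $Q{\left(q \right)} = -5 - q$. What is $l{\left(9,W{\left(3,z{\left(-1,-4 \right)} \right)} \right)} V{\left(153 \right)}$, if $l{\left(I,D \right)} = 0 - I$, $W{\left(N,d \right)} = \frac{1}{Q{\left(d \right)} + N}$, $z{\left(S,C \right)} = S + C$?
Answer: $\frac{95}{397953} \approx 0.00023872$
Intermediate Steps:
$z{\left(S,C \right)} = C + S$
$W{\left(N,d \right)} = \frac{1}{-5 + N - d}$ ($W{\left(N,d \right)} = \frac{1}{\left(-5 - d\right) + N} = \frac{1}{-5 + N - d}$)
$l{\left(I,D \right)} = - I$
$V{\left(E \right)} = - \frac{95}{E^{3}}$
$l{\left(9,W{\left(3,z{\left(-1,-4 \right)} \right)} \right)} V{\left(153 \right)} = \left(-1\right) 9 \left(- \frac{95}{3581577}\right) = - 9 \left(\left(-95\right) \frac{1}{3581577}\right) = \left(-9\right) \left(- \frac{95}{3581577}\right) = \frac{95}{397953}$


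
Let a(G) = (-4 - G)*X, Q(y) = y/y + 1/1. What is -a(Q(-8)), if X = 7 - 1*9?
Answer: -12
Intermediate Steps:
X = -2 (X = 7 - 9 = -2)
Q(y) = 2 (Q(y) = 1 + 1*1 = 1 + 1 = 2)
a(G) = 8 + 2*G (a(G) = (-4 - G)*(-2) = 8 + 2*G)
-a(Q(-8)) = -(8 + 2*2) = -(8 + 4) = -1*12 = -12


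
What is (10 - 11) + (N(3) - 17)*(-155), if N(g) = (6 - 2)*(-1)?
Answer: 3254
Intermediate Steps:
N(g) = -4 (N(g) = 4*(-1) = -4)
(10 - 11) + (N(3) - 17)*(-155) = (10 - 11) + (-4 - 17)*(-155) = -1 - 21*(-155) = -1 + 3255 = 3254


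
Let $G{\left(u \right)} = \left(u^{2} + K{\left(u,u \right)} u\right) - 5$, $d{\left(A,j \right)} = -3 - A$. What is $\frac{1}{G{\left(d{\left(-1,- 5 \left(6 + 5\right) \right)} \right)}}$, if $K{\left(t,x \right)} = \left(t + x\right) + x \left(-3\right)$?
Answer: $- \frac{1}{5} \approx -0.2$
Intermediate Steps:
$K{\left(t,x \right)} = t - 2 x$ ($K{\left(t,x \right)} = \left(t + x\right) - 3 x = t - 2 x$)
$G{\left(u \right)} = -5$ ($G{\left(u \right)} = \left(u^{2} + \left(u - 2 u\right) u\right) - 5 = \left(u^{2} + - u u\right) - 5 = \left(u^{2} - u^{2}\right) - 5 = 0 - 5 = -5$)
$\frac{1}{G{\left(d{\left(-1,- 5 \left(6 + 5\right) \right)} \right)}} = \frac{1}{-5} = - \frac{1}{5}$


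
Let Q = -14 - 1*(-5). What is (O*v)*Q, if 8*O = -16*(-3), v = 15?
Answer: -810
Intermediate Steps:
O = 6 (O = (-16*(-3))/8 = (⅛)*48 = 6)
Q = -9 (Q = -14 + 5 = -9)
(O*v)*Q = (6*15)*(-9) = 90*(-9) = -810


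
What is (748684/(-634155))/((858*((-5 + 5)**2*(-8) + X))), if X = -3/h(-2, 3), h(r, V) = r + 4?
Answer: 748684/816157485 ≈ 0.00091733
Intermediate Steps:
h(r, V) = 4 + r
X = -3/2 (X = -3/(4 - 2) = -3/2 ≈ -1.5000)
(748684/(-634155))/((858*((-5 + 5)**2*(-8) + X))) = (748684/(-634155))/((858*((-5 + 5)**2*(-8) - 3/2))) = (748684*(-1/634155))/((858*(0**2*(-8) - 3/2))) = -748684*1/(858*(0*(-8) - 3/2))/634155 = -748684*1/(858*(0 - 3/2))/634155 = -748684/(634155*(858*(-3/2))) = -748684/634155/(-1287) = -748684/634155*(-1/1287) = 748684/816157485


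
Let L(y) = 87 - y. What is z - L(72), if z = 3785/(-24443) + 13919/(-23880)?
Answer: -9186090517/583698840 ≈ -15.738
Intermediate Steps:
z = -430607917/583698840 (z = 3785*(-1/24443) + 13919*(-1/23880) = -3785/24443 - 13919/23880 = -430607917/583698840 ≈ -0.73772)
z - L(72) = -430607917/583698840 - (87 - 1*72) = -430607917/583698840 - (87 - 72) = -430607917/583698840 - 1*15 = -430607917/583698840 - 15 = -9186090517/583698840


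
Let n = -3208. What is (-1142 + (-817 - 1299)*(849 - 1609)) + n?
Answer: 1603810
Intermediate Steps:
(-1142 + (-817 - 1299)*(849 - 1609)) + n = (-1142 + (-817 - 1299)*(849 - 1609)) - 3208 = (-1142 - 2116*(-760)) - 3208 = (-1142 + 1608160) - 3208 = 1607018 - 3208 = 1603810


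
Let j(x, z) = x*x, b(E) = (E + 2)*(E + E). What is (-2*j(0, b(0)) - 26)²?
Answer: 676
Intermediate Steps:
b(E) = 2*E*(2 + E) (b(E) = (2 + E)*(2*E) = 2*E*(2 + E))
j(x, z) = x²
(-2*j(0, b(0)) - 26)² = (-2*0² - 26)² = (-2*0 - 26)² = (0 - 26)² = (-26)² = 676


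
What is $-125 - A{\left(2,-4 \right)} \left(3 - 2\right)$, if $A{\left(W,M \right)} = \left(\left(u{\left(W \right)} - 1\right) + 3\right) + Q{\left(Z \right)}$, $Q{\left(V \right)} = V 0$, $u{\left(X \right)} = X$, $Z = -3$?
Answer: $-129$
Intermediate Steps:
$Q{\left(V \right)} = 0$
$A{\left(W,M \right)} = 2 + W$ ($A{\left(W,M \right)} = \left(\left(W - 1\right) + 3\right) + 0 = \left(\left(-1 + W\right) + 3\right) + 0 = \left(2 + W\right) + 0 = 2 + W$)
$-125 - A{\left(2,-4 \right)} \left(3 - 2\right) = -125 - \left(2 + 2\right) \left(3 - 2\right) = -125 - 4 \cdot 1 = -125 - 4 = -129$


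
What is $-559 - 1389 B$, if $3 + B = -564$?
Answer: $787004$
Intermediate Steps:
$B = -567$ ($B = -3 - 564 = -567$)
$-559 - 1389 B = -559 - -787563 = -559 + 787563 = 787004$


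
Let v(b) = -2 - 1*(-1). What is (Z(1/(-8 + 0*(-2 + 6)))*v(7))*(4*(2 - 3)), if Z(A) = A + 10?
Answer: 79/2 ≈ 39.500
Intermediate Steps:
v(b) = -1 (v(b) = -2 + 1 = -1)
Z(A) = 10 + A
(Z(1/(-8 + 0*(-2 + 6)))*v(7))*(4*(2 - 3)) = ((10 + 1/(-8 + 0*(-2 + 6)))*(-1))*(4*(2 - 3)) = ((10 + 1/(-8 + 0*4))*(-1))*(4*(-1)) = ((10 + 1/(-8 + 0))*(-1))*(-4) = ((10 + 1/(-8))*(-1))*(-4) = ((10 - ⅛)*(-1))*(-4) = ((79/8)*(-1))*(-4) = -79/8*(-4) = 79/2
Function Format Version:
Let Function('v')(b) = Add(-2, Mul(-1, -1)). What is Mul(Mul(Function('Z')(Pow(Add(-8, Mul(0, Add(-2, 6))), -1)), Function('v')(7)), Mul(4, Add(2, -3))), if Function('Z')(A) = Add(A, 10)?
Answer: Rational(79, 2) ≈ 39.500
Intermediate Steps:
Function('v')(b) = -1 (Function('v')(b) = Add(-2, 1) = -1)
Function('Z')(A) = Add(10, A)
Mul(Mul(Function('Z')(Pow(Add(-8, Mul(0, Add(-2, 6))), -1)), Function('v')(7)), Mul(4, Add(2, -3))) = Mul(Mul(Add(10, Pow(Add(-8, Mul(0, Add(-2, 6))), -1)), -1), Mul(4, Add(2, -3))) = Mul(Mul(Add(10, Pow(Add(-8, Mul(0, 4)), -1)), -1), Mul(4, -1)) = Mul(Mul(Add(10, Pow(Add(-8, 0), -1)), -1), -4) = Mul(Mul(Add(10, Pow(-8, -1)), -1), -4) = Mul(Mul(Add(10, Rational(-1, 8)), -1), -4) = Mul(Mul(Rational(79, 8), -1), -4) = Mul(Rational(-79, 8), -4) = Rational(79, 2)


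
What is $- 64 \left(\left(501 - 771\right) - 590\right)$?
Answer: $55040$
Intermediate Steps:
$- 64 \left(\left(501 - 771\right) - 590\right) = - 64 \left(-270 - 590\right) = \left(-64\right) \left(-860\right) = 55040$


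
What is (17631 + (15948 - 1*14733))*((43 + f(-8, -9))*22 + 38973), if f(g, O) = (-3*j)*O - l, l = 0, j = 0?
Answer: 752313474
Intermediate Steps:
f(g, O) = 0 (f(g, O) = (-3*0)*O - 1*0 = 0*O + 0 = 0 + 0 = 0)
(17631 + (15948 - 1*14733))*((43 + f(-8, -9))*22 + 38973) = (17631 + (15948 - 1*14733))*((43 + 0)*22 + 38973) = (17631 + (15948 - 14733))*(43*22 + 38973) = (17631 + 1215)*(946 + 38973) = 18846*39919 = 752313474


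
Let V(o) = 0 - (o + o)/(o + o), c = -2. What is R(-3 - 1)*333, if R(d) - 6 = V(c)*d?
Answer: 3330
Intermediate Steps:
V(o) = -1 (V(o) = 0 - 2*o/(2*o) = 0 - 2*o*1/(2*o) = 0 - 1*1 = 0 - 1 = -1)
R(d) = 6 - d
R(-3 - 1)*333 = (6 - (-3 - 1))*333 = (6 - 1*(-4))*333 = (6 + 4)*333 = 10*333 = 3330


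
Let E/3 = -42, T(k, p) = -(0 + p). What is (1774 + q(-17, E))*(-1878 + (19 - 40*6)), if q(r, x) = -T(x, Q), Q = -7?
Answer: -3708933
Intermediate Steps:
T(k, p) = -p
E = -126 (E = 3*(-42) = -126)
q(r, x) = -7 (q(r, x) = -(-1)*(-7) = -1*7 = -7)
(1774 + q(-17, E))*(-1878 + (19 - 40*6)) = (1774 - 7)*(-1878 + (19 - 40*6)) = 1767*(-1878 + (19 - 20*12)) = 1767*(-1878 + (19 - 240)) = 1767*(-1878 - 221) = 1767*(-2099) = -3708933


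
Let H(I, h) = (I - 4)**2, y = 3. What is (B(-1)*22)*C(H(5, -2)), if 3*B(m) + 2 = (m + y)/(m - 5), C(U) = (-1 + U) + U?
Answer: -154/9 ≈ -17.111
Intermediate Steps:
H(I, h) = (-4 + I)**2
C(U) = -1 + 2*U
B(m) = -2/3 + (3 + m)/(3*(-5 + m)) (B(m) = -2/3 + ((m + 3)/(m - 5))/3 = -2/3 + ((3 + m)/(-5 + m))/3 = -2/3 + (3 + m)/(3*(-5 + m)))
(B(-1)*22)*C(H(5, -2)) = (((13 - 1*(-1))/(3*(-5 - 1)))*22)*(-1 + 2*(-4 + 5)**2) = (((1/3)*(13 + 1)/(-6))*22)*(-1 + 2*1**2) = (((1/3)*(-1/6)*14)*22)*(-1 + 2*1) = (-7/9*22)*(-1 + 2) = -154/9*1 = -154/9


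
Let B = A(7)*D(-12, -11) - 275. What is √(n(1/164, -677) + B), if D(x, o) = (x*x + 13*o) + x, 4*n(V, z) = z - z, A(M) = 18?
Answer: I*√473 ≈ 21.749*I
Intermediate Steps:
n(V, z) = 0 (n(V, z) = (z - z)/4 = (¼)*0 = 0)
D(x, o) = x + x² + 13*o (D(x, o) = (x² + 13*o) + x = x + x² + 13*o)
B = -473 (B = 18*(-12 + (-12)² + 13*(-11)) - 275 = 18*(-12 + 144 - 143) - 275 = 18*(-11) - 275 = -198 - 275 = -473)
√(n(1/164, -677) + B) = √(0 - 473) = √(-473) = I*√473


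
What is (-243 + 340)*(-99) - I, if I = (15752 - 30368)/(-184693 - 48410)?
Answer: -746167575/77701 ≈ -9603.1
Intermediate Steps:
I = 4872/77701 (I = -14616/(-233103) = -14616*(-1/233103) = 4872/77701 ≈ 0.062702)
(-243 + 340)*(-99) - I = (-243 + 340)*(-99) - 1*4872/77701 = 97*(-99) - 4872/77701 = -9603 - 4872/77701 = -746167575/77701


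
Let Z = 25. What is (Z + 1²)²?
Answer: 676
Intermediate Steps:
(Z + 1²)² = (25 + 1²)² = (25 + 1)² = 26² = 676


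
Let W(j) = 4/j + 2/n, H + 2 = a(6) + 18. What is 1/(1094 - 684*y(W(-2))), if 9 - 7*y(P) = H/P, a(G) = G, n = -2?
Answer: -1/502 ≈ -0.0019920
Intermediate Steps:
H = 22 (H = -2 + (6 + 18) = -2 + 24 = 22)
W(j) = -1 + 4/j (W(j) = 4/j + 2/(-2) = 4/j + 2*(-½) = 4/j - 1 = -1 + 4/j)
y(P) = 9/7 - 22/(7*P)
1/(1094 - 684*y(W(-2))) = 1/(1094 - 684*(-22 + 9*((4 - 1*(-2))/(-2)))/(7*((4 - 1*(-2))/(-2)))) = 1/(1094 - 684*(-22 + 9*(-(4 + 2)/2))/(7*((-(4 + 2)/2)))) = 1/(1094 - 684*(-22 + 9*(-½*6))/(7*((-½*6)))) = 1/(1094 - 684*(-22 + 9*(-3))/(7*(-3))) = 1/(1094 - 684*(-1)*(-22 - 27)/(7*3)) = 1/(1094 - 684*(-1)*(-49)/(7*3)) = 1/(1094 - 684*7/3) = 1/(1094 - 1596) = 1/(-502) = -1/502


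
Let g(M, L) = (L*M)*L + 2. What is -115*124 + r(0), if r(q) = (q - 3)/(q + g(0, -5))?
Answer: -28523/2 ≈ -14262.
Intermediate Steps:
g(M, L) = 2 + M*L² (g(M, L) = M*L² + 2 = 2 + M*L²)
r(q) = (-3 + q)/(2 + q) (r(q) = (q - 3)/(q + (2 + 0*(-5)²)) = (-3 + q)/(q + (2 + 0*25)) = (-3 + q)/(q + (2 + 0)) = (-3 + q)/(q + 2) = (-3 + q)/(2 + q))
-115*124 + r(0) = -115*124 + (-3 + 0)/(2 + 0) = -14260 - 3/2 = -28523/2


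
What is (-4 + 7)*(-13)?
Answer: -39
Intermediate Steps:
(-4 + 7)*(-13) = 3*(-13) = -39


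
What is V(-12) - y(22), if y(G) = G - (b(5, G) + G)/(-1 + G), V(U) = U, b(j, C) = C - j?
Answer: -225/7 ≈ -32.143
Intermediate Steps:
y(G) = G - (-5 + 2*G)/(-1 + G) (y(G) = G - ((G - 1*5) + G)/(-1 + G) = G - ((G - 5) + G)/(-1 + G) = G - ((-5 + G) + G)/(-1 + G) = G - (-5 + 2*G)/(-1 + G))
V(-12) - y(22) = -12 - (5 + 22**2 - 3*22)/(-1 + 22) = -12 - (5 + 484 - 66)/21 = -12 - 423/21 = -12 - 1*141/7 = -12 - 141/7 = -225/7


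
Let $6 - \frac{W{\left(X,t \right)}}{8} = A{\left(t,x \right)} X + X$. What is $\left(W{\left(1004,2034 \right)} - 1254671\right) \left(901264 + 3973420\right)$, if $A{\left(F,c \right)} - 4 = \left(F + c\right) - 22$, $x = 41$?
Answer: $-86693715229636$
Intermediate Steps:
$A{\left(F,c \right)} = -18 + F + c$ ($A{\left(F,c \right)} = 4 - \left(22 - F - c\right) = 4 + \left(-22 + F + c\right) = -18 + F + c$)
$W{\left(X,t \right)} = 48 - 8 X - 8 X \left(23 + t\right)$ ($W{\left(X,t \right)} = 48 - 8 \left(\left(-18 + t + 41\right) X + X\right) = 48 - 8 \left(\left(23 + t\right) X + X\right) = 48 - 8 \left(X \left(23 + t\right) + X\right) = 48 - 8 \left(X + X \left(23 + t\right)\right) = 48 - \left(8 X + 8 X \left(23 + t\right)\right) = 48 - 8 X - 8 X \left(23 + t\right)$)
$\left(W{\left(1004,2034 \right)} - 1254671\right) \left(901264 + 3973420\right) = \left(\left(48 - 8032 - 8032 \left(23 + 2034\right)\right) - 1254671\right) \left(901264 + 3973420\right) = \left(\left(48 - 8032 - 8032 \cdot 2057\right) - 1254671\right) 4874684 = \left(\left(48 - 8032 - 16521824\right) - 1254671\right) 4874684 = \left(-16529808 - 1254671\right) 4874684 = \left(-17784479\right) 4874684 = -86693715229636$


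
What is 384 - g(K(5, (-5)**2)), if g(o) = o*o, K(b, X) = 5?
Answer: 359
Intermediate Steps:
g(o) = o**2
384 - g(K(5, (-5)**2)) = 384 - 1*5**2 = 384 - 1*25 = 384 - 25 = 359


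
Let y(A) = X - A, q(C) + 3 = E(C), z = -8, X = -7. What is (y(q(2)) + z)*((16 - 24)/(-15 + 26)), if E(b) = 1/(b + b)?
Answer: 98/11 ≈ 8.9091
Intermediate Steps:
E(b) = 1/(2*b)
q(C) = -3 + 1/(2*C)
y(A) = -7 - A
(y(q(2)) + z)*((16 - 24)/(-15 + 26)) = ((-7 - (-3 + (1/2)/2)) - 8)*((16 - 24)/(-15 + 26)) = ((-7 - (-3 + (1/2)*(1/2))) - 8)*(-8/11) = ((-7 - (-3 + 1/4)) - 8)*(-8*1/11) = ((-7 - 1*(-11/4)) - 8)*(-8/11) = ((-7 + 11/4) - 8)*(-8/11) = (-17/4 - 8)*(-8/11) = -49/4*(-8/11) = 98/11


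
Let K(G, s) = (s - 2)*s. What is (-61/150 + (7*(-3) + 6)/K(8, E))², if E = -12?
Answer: 4338889/17640000 ≈ 0.24597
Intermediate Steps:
K(G, s) = s*(-2 + s) (K(G, s) = (-2 + s)*s = s*(-2 + s))
(-61/150 + (7*(-3) + 6)/K(8, E))² = (-61/150 + (7*(-3) + 6)/((-12*(-2 - 12))))² = (-61*1/150 + (-21 + 6)/((-12*(-14))))² = (-61/150 - 15/168)² = (-61/150 - 15*1/168)² = (-61/150 - 5/56)² = (-2083/4200)² = 4338889/17640000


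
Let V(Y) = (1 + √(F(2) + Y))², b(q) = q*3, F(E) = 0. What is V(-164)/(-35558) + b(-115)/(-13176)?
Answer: 2402533/78085368 - 2*I*√41/17779 ≈ 0.030768 - 0.0007203*I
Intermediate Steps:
b(q) = 3*q
V(Y) = (1 + √Y)² (V(Y) = (1 + √(0 + Y))² = (1 + √Y)²)
V(-164)/(-35558) + b(-115)/(-13176) = (1 + √(-164))²/(-35558) + (3*(-115))/(-13176) = (1 + 2*I*√41)²*(-1/35558) - 345*(-1/13176) = -(1 + 2*I*√41)²/35558 + 115/4392 = 115/4392 - (1 + 2*I*√41)²/35558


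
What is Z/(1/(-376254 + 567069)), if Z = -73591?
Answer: -14042266665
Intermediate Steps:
Z/(1/(-376254 + 567069)) = -73591/(1/(-376254 + 567069)) = -73591/(1/190815) = -73591/1/190815 = -73591*190815 = -14042266665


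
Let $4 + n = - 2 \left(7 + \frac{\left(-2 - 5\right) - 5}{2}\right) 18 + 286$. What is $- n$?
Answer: $-246$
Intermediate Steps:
$n = 246$ ($n = -4 + \left(- 2 \left(7 + \frac{\left(-2 - 5\right) - 5}{2}\right) 18 + 286\right) = -4 + \left(- 2 \left(7 + \left(-7 - 5\right) \frac{1}{2}\right) 18 + 286\right) = -4 + \left(- 2 \left(7 - 6\right) 18 + 286\right) = -4 + \left(\left(-2\right) 1 \cdot 18 + 286\right) = -4 + \left(\left(-2\right) 18 + 286\right) = -4 + \left(-36 + 286\right) = -4 + 250 = 246$)
$- n = \left(-1\right) 246 = -246$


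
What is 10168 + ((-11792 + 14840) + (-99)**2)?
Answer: 23017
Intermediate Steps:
10168 + ((-11792 + 14840) + (-99)**2) = 10168 + (3048 + 9801) = 10168 + 12849 = 23017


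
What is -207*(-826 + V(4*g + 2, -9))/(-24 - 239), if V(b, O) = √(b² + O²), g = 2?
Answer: -170982/263 + 207*√181/263 ≈ -639.53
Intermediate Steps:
V(b, O) = √(O² + b²)
-207*(-826 + V(4*g + 2, -9))/(-24 - 239) = -207*(-826 + √((-9)² + (4*2 + 2)²))/(-24 - 239) = -207*(-826 + √(81 + (8 + 2)²))/(-263) = -207*(-826 + √(81 + 10²))*(-1)/263 = -207*(-826 + √(81 + 100))*(-1)/263 = -207*(-826 + √181)*(-1)/263 = -207*(826/263 - √181/263) = -170982/263 + 207*√181/263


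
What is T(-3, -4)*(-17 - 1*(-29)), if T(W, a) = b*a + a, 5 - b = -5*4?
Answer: -1248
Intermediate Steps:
b = 25 (b = 5 - (-5)*4 = 5 - 1*(-20) = 5 + 20 = 25)
T(W, a) = 26*a (T(W, a) = 25*a + a = 26*a)
T(-3, -4)*(-17 - 1*(-29)) = (26*(-4))*(-17 - 1*(-29)) = -104*(-17 + 29) = -104*12 = -1248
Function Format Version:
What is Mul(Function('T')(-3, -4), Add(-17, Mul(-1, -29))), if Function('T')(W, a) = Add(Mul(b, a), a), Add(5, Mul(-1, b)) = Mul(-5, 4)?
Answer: -1248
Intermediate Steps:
b = 25 (b = Add(5, Mul(-1, Mul(-5, 4))) = Add(5, Mul(-1, -20)) = Add(5, 20) = 25)
Function('T')(W, a) = Mul(26, a) (Function('T')(W, a) = Add(Mul(25, a), a) = Mul(26, a))
Mul(Function('T')(-3, -4), Add(-17, Mul(-1, -29))) = Mul(Mul(26, -4), Add(-17, Mul(-1, -29))) = Mul(-104, Add(-17, 29)) = Mul(-104, 12) = -1248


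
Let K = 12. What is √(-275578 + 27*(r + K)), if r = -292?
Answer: I*√283138 ≈ 532.11*I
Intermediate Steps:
√(-275578 + 27*(r + K)) = √(-275578 + 27*(-292 + 12)) = √(-275578 + 27*(-280)) = √(-275578 - 7560) = √(-283138) = I*√283138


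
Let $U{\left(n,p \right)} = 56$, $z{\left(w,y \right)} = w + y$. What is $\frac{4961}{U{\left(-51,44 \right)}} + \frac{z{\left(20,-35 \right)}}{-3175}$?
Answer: $\frac{3150403}{35560} \approx 88.594$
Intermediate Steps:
$\frac{4961}{U{\left(-51,44 \right)}} + \frac{z{\left(20,-35 \right)}}{-3175} = \frac{4961}{56} + \frac{20 - 35}{-3175} = 4961 \cdot \frac{1}{56} - - \frac{3}{635} = \frac{4961}{56} + \frac{3}{635} = \frac{3150403}{35560}$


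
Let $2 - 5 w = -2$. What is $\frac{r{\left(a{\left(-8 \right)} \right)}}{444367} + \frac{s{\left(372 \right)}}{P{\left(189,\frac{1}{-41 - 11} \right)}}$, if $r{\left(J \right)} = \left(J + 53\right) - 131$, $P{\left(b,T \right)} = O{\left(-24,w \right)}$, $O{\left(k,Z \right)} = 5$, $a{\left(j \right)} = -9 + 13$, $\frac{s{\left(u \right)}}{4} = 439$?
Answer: $\frac{780308082}{2221835} \approx 351.2$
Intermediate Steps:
$s{\left(u \right)} = 1756$ ($s{\left(u \right)} = 4 \cdot 439 = 1756$)
$a{\left(j \right)} = 4$
$w = \frac{4}{5}$ ($w = \frac{2}{5} - - \frac{2}{5} = \frac{2}{5} + \frac{2}{5} = \frac{4}{5} \approx 0.8$)
$P{\left(b,T \right)} = 5$
$r{\left(J \right)} = -78 + J$ ($r{\left(J \right)} = \left(53 + J\right) - 131 = -78 + J$)
$\frac{r{\left(a{\left(-8 \right)} \right)}}{444367} + \frac{s{\left(372 \right)}}{P{\left(189,\frac{1}{-41 - 11} \right)}} = \frac{-78 + 4}{444367} + \frac{1756}{5} = \left(-74\right) \frac{1}{444367} + 1756 \cdot \frac{1}{5} = - \frac{74}{444367} + \frac{1756}{5} = \frac{780308082}{2221835}$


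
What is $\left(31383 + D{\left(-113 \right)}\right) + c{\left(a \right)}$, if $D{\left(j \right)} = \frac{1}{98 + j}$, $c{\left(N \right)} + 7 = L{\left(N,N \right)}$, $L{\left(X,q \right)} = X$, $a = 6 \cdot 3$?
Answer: $\frac{470909}{15} \approx 31394.0$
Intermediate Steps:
$a = 18$
$c{\left(N \right)} = -7 + N$
$\left(31383 + D{\left(-113 \right)}\right) + c{\left(a \right)} = \left(31383 + \frac{1}{98 - 113}\right) + \left(-7 + 18\right) = \left(31383 + \frac{1}{-15}\right) + 11 = \left(31383 - \frac{1}{15}\right) + 11 = \frac{470744}{15} + 11 = \frac{470909}{15}$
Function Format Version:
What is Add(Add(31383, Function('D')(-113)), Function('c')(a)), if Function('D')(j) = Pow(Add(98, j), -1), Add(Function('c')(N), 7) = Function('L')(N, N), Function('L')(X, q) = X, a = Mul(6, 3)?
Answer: Rational(470909, 15) ≈ 31394.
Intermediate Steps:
a = 18
Function('c')(N) = Add(-7, N)
Add(Add(31383, Function('D')(-113)), Function('c')(a)) = Add(Add(31383, Pow(Add(98, -113), -1)), Add(-7, 18)) = Add(Add(31383, Pow(-15, -1)), 11) = Add(Add(31383, Rational(-1, 15)), 11) = Add(Rational(470744, 15), 11) = Rational(470909, 15)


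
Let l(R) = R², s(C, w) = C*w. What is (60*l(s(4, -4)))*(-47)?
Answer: -721920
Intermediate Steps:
(60*l(s(4, -4)))*(-47) = (60*(4*(-4))²)*(-47) = (60*(-16)²)*(-47) = (60*256)*(-47) = 15360*(-47) = -721920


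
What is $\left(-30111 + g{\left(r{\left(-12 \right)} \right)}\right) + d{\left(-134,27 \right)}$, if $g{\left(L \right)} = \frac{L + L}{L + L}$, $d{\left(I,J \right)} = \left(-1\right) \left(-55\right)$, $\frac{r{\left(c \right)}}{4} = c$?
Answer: $-30055$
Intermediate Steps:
$r{\left(c \right)} = 4 c$
$d{\left(I,J \right)} = 55$
$g{\left(L \right)} = 1$ ($g{\left(L \right)} = \frac{2 L}{2 L} = 2 L \frac{1}{2 L} = 1$)
$\left(-30111 + g{\left(r{\left(-12 \right)} \right)}\right) + d{\left(-134,27 \right)} = \left(-30111 + 1\right) + 55 = -30110 + 55 = -30055$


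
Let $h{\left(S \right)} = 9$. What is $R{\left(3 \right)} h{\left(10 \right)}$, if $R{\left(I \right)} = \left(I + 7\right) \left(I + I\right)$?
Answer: $540$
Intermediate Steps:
$R{\left(I \right)} = 2 I \left(7 + I\right)$ ($R{\left(I \right)} = \left(7 + I\right) 2 I = 2 I \left(7 + I\right)$)
$R{\left(3 \right)} h{\left(10 \right)} = 2 \cdot 3 \left(7 + 3\right) 9 = 2 \cdot 3 \cdot 10 \cdot 9 = 60 \cdot 9 = 540$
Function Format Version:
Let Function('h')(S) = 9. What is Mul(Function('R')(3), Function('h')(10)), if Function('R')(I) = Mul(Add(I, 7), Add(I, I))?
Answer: 540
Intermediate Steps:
Function('R')(I) = Mul(2, I, Add(7, I)) (Function('R')(I) = Mul(Add(7, I), Mul(2, I)) = Mul(2, I, Add(7, I)))
Mul(Function('R')(3), Function('h')(10)) = Mul(Mul(2, 3, Add(7, 3)), 9) = Mul(Mul(2, 3, 10), 9) = Mul(60, 9) = 540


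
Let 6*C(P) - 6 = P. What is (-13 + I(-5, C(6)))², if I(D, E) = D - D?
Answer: 169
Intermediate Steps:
C(P) = 1 + P/6
I(D, E) = 0
(-13 + I(-5, C(6)))² = (-13 + 0)² = (-13)² = 169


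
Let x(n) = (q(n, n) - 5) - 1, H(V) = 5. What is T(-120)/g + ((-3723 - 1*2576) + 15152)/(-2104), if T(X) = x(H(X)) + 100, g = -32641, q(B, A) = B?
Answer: -289179069/68676664 ≈ -4.2107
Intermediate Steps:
x(n) = -6 + n (x(n) = (n - 5) - 1 = (-5 + n) - 1 = -6 + n)
T(X) = 99 (T(X) = (-6 + 5) + 100 = -1 + 100 = 99)
T(-120)/g + ((-3723 - 1*2576) + 15152)/(-2104) = 99/(-32641) + ((-3723 - 1*2576) + 15152)/(-2104) = 99*(-1/32641) + ((-3723 - 2576) + 15152)*(-1/2104) = -99/32641 + (-6299 + 15152)*(-1/2104) = -99/32641 + 8853*(-1/2104) = -99/32641 - 8853/2104 = -289179069/68676664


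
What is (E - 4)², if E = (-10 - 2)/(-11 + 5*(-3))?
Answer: 2116/169 ≈ 12.521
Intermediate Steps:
E = 6/13 (E = -12/(-11 - 15) = -12/(-26) = -12*(-1/26) = 6/13 ≈ 0.46154)
(E - 4)² = (6/13 - 4)² = (-46/13)² = 2116/169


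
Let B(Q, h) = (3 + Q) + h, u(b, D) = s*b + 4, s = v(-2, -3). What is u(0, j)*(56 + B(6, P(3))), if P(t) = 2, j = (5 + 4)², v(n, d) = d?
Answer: 268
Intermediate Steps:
s = -3
j = 81 (j = 9² = 81)
u(b, D) = 4 - 3*b (u(b, D) = -3*b + 4 = 4 - 3*b)
B(Q, h) = 3 + Q + h
u(0, j)*(56 + B(6, P(3))) = (4 - 3*0)*(56 + (3 + 6 + 2)) = (4 + 0)*(56 + 11) = 4*67 = 268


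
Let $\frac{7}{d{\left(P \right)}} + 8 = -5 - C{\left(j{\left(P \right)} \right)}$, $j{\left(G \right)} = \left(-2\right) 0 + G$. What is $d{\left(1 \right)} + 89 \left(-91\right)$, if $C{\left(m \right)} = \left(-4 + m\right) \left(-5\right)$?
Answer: $- \frac{32397}{4} \approx -8099.3$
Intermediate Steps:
$j{\left(G \right)} = G$ ($j{\left(G \right)} = 0 + G = G$)
$C{\left(m \right)} = 20 - 5 m$
$d{\left(P \right)} = \frac{7}{-33 + 5 P}$ ($d{\left(P \right)} = \frac{7}{-8 - \left(25 - 5 P\right)} = \frac{7}{-8 + \left(-5 + \left(-20 + 5 P\right)\right)} = \frac{7}{-8 + \left(-25 + 5 P\right)} = \frac{7}{-33 + 5 P}$)
$d{\left(1 \right)} + 89 \left(-91\right) = \frac{7}{-33 + 5 \cdot 1} + 89 \left(-91\right) = \frac{7}{-33 + 5} - 8099 = \frac{7}{-28} - 8099 = 7 \left(- \frac{1}{28}\right) - 8099 = - \frac{1}{4} - 8099 = - \frac{32397}{4}$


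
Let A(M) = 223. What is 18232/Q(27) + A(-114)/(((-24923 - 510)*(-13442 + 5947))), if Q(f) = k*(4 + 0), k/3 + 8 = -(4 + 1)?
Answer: -868847478233/7434193065 ≈ -116.87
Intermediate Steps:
k = -39 (k = -24 + 3*(-(4 + 1)) = -24 + 3*(-1*5) = -24 + 3*(-5) = -24 - 15 = -39)
Q(f) = -156 (Q(f) = -39*(4 + 0) = -39*4 = -156)
18232/Q(27) + A(-114)/(((-24923 - 510)*(-13442 + 5947))) = 18232/(-156) + 223/(((-24923 - 510)*(-13442 + 5947))) = 18232*(-1/156) + 223/((-25433*(-7495))) = -4558/39 + 223/190620335 = -868847478233/7434193065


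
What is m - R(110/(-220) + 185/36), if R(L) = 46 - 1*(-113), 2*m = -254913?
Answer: -255231/2 ≈ -1.2762e+5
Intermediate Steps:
m = -254913/2 (m = (½)*(-254913) = -254913/2 ≈ -1.2746e+5)
R(L) = 159 (R(L) = 46 + 113 = 159)
m - R(110/(-220) + 185/36) = -254913/2 - 1*159 = -254913/2 - 159 = -255231/2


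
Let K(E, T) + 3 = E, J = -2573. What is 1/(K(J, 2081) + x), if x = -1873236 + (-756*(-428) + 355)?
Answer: -1/1551889 ≈ -6.4438e-7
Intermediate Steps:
K(E, T) = -3 + E
x = -1549313 (x = -1873236 + (323568 + 355) = -1873236 + 323923 = -1549313)
1/(K(J, 2081) + x) = 1/((-3 - 2573) - 1549313) = 1/(-2576 - 1549313) = 1/(-1551889) = -1/1551889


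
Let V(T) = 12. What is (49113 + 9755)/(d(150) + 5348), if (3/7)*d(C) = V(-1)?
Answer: 14717/1344 ≈ 10.950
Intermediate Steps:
d(C) = 28 (d(C) = (7/3)*12 = 28)
(49113 + 9755)/(d(150) + 5348) = (49113 + 9755)/(28 + 5348) = 58868/5376 = 58868*(1/5376) = 14717/1344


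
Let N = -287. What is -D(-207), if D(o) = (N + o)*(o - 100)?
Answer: -151658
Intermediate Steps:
D(o) = (-287 + o)*(-100 + o) (D(o) = (-287 + o)*(o - 100) = (-287 + o)*(-100 + o))
-D(-207) = -(28700 + (-207)**2 - 387*(-207)) = -(28700 + 42849 + 80109) = -1*151658 = -151658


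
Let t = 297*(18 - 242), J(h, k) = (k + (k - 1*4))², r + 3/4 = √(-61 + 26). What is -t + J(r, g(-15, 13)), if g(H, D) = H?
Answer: 67684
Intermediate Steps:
r = -¾ + I*√35 (r = -¾ + √(-61 + 26) = -¾ + √(-35) = -¾ + I*√35 ≈ -0.75 + 5.9161*I)
J(h, k) = (-4 + 2*k)² (J(h, k) = (k + (k - 4))² = (k + (-4 + k))² = (-4 + 2*k)²)
t = -66528 (t = 297*(-224) = -66528)
-t + J(r, g(-15, 13)) = -1*(-66528) + 4*(-2 - 15)² = 66528 + 4*(-17)² = 66528 + 4*289 = 66528 + 1156 = 67684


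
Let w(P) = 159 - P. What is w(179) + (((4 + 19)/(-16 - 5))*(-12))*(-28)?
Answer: -388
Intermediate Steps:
w(179) + (((4 + 19)/(-16 - 5))*(-12))*(-28) = (159 - 1*179) + (((4 + 19)/(-16 - 5))*(-12))*(-28) = (159 - 179) + ((23/(-21))*(-12))*(-28) = -20 + ((23*(-1/21))*(-12))*(-28) = -20 - 23/21*(-12)*(-28) = -20 + (92/7)*(-28) = -20 - 368 = -388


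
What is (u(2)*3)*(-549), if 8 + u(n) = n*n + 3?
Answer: 1647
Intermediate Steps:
u(n) = -5 + n² (u(n) = -8 + (n*n + 3) = -8 + (n² + 3) = -8 + (3 + n²) = -5 + n²)
(u(2)*3)*(-549) = ((-5 + 2²)*3)*(-549) = ((-5 + 4)*3)*(-549) = -1*3*(-549) = -3*(-549) = 1647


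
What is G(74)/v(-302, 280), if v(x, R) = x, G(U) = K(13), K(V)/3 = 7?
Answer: -21/302 ≈ -0.069536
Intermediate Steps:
K(V) = 21 (K(V) = 3*7 = 21)
G(U) = 21
G(74)/v(-302, 280) = 21/(-302) = 21*(-1/302) = -21/302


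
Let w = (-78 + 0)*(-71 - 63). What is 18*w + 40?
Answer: 188176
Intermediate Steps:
w = 10452 (w = -78*(-134) = 10452)
18*w + 40 = 18*10452 + 40 = 188136 + 40 = 188176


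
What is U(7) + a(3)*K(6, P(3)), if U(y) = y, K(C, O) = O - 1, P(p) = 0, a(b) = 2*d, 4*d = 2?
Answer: 6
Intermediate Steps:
d = 1/2 (d = (1/4)*2 = 1/2 ≈ 0.50000)
a(b) = 1 (a(b) = 2*(1/2) = 1)
K(C, O) = -1 + O
U(7) + a(3)*K(6, P(3)) = 7 + 1*(-1 + 0) = 7 + 1*(-1) = 7 - 1 = 6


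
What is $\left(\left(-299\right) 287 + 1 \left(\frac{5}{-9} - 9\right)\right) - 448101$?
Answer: $- \frac{4805312}{9} \approx -5.3392 \cdot 10^{5}$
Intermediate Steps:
$\left(\left(-299\right) 287 + 1 \left(\frac{5}{-9} - 9\right)\right) - 448101 = \left(-85813 + 1 \left(5 \left(- \frac{1}{9}\right) - 9\right)\right) - 448101 = \left(-85813 + 1 \left(- \frac{5}{9} - 9\right)\right) - 448101 = \left(-85813 + 1 \left(- \frac{86}{9}\right)\right) - 448101 = \left(-85813 - \frac{86}{9}\right) - 448101 = - \frac{772403}{9} - 448101 = - \frac{4805312}{9}$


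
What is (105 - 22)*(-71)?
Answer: -5893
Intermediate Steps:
(105 - 22)*(-71) = 83*(-71) = -5893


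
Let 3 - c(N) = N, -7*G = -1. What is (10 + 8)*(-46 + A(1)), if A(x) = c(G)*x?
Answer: -5436/7 ≈ -776.57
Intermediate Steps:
G = ⅐ (G = -⅐*(-1) = ⅐ ≈ 0.14286)
c(N) = 3 - N
A(x) = 20*x/7 (A(x) = (3 - 1*⅐)*x = (3 - ⅐)*x = 20*x/7)
(10 + 8)*(-46 + A(1)) = (10 + 8)*(-46 + (20/7)*1) = 18*(-46 + 20/7) = 18*(-302/7) = -5436/7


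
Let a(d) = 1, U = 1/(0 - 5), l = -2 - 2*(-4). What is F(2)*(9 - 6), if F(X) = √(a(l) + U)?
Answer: 6*√5/5 ≈ 2.6833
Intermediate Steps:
l = 6 (l = -2 + 8 = 6)
U = -⅕ (U = 1/(-5) = -⅕ ≈ -0.20000)
F(X) = 2*√5/5 (F(X) = √(1 - ⅕) = √(⅘) = 2*√5/5)
F(2)*(9 - 6) = (2*√5/5)*(9 - 6) = (2*√5/5)*3 = 6*√5/5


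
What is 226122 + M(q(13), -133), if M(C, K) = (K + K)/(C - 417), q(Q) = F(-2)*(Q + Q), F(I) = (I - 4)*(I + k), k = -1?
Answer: 11531956/51 ≈ 2.2612e+5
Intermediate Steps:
F(I) = (-1 + I)*(-4 + I) (F(I) = (I - 4)*(I - 1) = (-4 + I)*(-1 + I) = (-1 + I)*(-4 + I))
q(Q) = 36*Q (q(Q) = (4 + (-2)² - 5*(-2))*(Q + Q) = (4 + 4 + 10)*(2*Q) = 18*(2*Q) = 36*Q)
M(C, K) = 2*K/(-417 + C) (M(C, K) = (2*K)/(-417 + C) = 2*K/(-417 + C))
226122 + M(q(13), -133) = 226122 + 2*(-133)/(-417 + 36*13) = 226122 + 2*(-133)/(-417 + 468) = 226122 + 2*(-133)/51 = 226122 + 2*(-133)*(1/51) = 226122 - 266/51 = 11531956/51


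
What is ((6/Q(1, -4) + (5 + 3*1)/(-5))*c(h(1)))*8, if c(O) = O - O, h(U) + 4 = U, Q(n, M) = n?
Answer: 0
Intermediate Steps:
h(U) = -4 + U
c(O) = 0
((6/Q(1, -4) + (5 + 3*1)/(-5))*c(h(1)))*8 = ((6/1 + (5 + 3*1)/(-5))*0)*8 = ((6*1 + (5 + 3)*(-⅕))*0)*8 = ((6 + 8*(-⅕))*0)*8 = ((6 - 8/5)*0)*8 = ((22/5)*0)*8 = 0*8 = 0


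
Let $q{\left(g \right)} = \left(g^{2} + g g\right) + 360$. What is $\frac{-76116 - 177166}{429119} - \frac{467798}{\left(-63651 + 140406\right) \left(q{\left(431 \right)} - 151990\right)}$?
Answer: $- \frac{2137523164969841}{3621294573392370} \approx -0.59027$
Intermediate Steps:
$q{\left(g \right)} = 360 + 2 g^{2}$ ($q{\left(g \right)} = \left(g^{2} + g^{2}\right) + 360 = 2 g^{2} + 360 = 360 + 2 g^{2}$)
$\frac{-76116 - 177166}{429119} - \frac{467798}{\left(-63651 + 140406\right) \left(q{\left(431 \right)} - 151990\right)} = \frac{-76116 - 177166}{429119} - \frac{467798}{\left(-63651 + 140406\right) \left(\left(360 + 2 \cdot 431^{2}\right) - 151990\right)} = \left(-76116 - 177166\right) \frac{1}{429119} - \frac{467798}{76755 \left(\left(360 + 2 \cdot 185761\right) - 151990\right)} = \left(-253282\right) \frac{1}{429119} - \frac{467798}{76755 \left(\left(360 + 371522\right) - 151990\right)} = - \frac{253282}{429119} - \frac{467798}{76755 \left(371882 - 151990\right)} = - \frac{253282}{429119} - \frac{467798}{76755 \cdot 219892} = - \frac{253282}{429119} - \frac{467798}{16877810460} = - \frac{253282}{429119} - \frac{233899}{8438905230} = - \frac{2137523164969841}{3621294573392370}$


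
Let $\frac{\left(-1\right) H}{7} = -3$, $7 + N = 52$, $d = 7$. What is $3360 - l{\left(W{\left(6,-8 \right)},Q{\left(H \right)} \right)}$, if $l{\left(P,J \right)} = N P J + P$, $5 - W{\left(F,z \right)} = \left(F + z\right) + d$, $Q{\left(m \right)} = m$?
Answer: $3360$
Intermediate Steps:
$N = 45$ ($N = -7 + 52 = 45$)
$H = 21$ ($H = \left(-7\right) \left(-3\right) = 21$)
$W{\left(F,z \right)} = -2 - F - z$ ($W{\left(F,z \right)} = 5 - \left(\left(F + z\right) + 7\right) = 5 - \left(7 + F + z\right) = -2 - F - z$)
$l{\left(P,J \right)} = P + 45 J P$ ($l{\left(P,J \right)} = 45 P J + P = 45 J P + P = P + 45 J P$)
$3360 - l{\left(W{\left(6,-8 \right)},Q{\left(H \right)} \right)} = 3360 - \left(-2 - 6 - -8\right) \left(1 + 45 \cdot 21\right) = 3360 - \left(-2 - 6 + 8\right) \left(1 + 945\right) = 3360 - 0 \cdot 946 = 3360 - 0 = 3360 + 0 = 3360$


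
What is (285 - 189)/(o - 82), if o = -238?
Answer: -3/10 ≈ -0.30000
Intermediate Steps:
(285 - 189)/(o - 82) = (285 - 189)/(-238 - 82) = 96/(-320) = 96*(-1/320) = -3/10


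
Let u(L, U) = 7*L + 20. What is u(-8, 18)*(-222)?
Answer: 7992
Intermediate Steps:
u(L, U) = 20 + 7*L
u(-8, 18)*(-222) = (20 + 7*(-8))*(-222) = (20 - 56)*(-222) = -36*(-222) = 7992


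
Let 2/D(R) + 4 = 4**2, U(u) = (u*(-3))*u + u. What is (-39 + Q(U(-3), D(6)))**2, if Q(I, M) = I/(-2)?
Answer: 576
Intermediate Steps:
U(u) = u - 3*u**2 (U(u) = (-3*u)*u + u = -3*u**2 + u = u - 3*u**2)
D(R) = 1/6 (D(R) = 2/(-4 + 4**2) = 2/(-4 + 16) = 2/12 = 2*(1/12) = 1/6)
Q(I, M) = -I/2 (Q(I, M) = I*(-1/2) = -I/2)
(-39 + Q(U(-3), D(6)))**2 = (-39 - (-3)*(1 - 3*(-3))/2)**2 = (-39 - (-3)*(1 + 9)/2)**2 = (-39 - (-3)*10/2)**2 = (-39 - 1/2*(-30))**2 = (-39 + 15)**2 = (-24)**2 = 576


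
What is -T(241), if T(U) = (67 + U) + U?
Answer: -549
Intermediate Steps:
T(U) = 67 + 2*U
-T(241) = -(67 + 2*241) = -(67 + 482) = -1*549 = -549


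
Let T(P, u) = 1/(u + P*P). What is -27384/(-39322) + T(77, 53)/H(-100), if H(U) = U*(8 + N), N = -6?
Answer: 16381089139/23522420400 ≈ 0.69640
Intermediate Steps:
T(P, u) = 1/(u + P**2)
H(U) = 2*U (H(U) = U*(8 - 6) = U*2 = 2*U)
-27384/(-39322) + T(77, 53)/H(-100) = -27384/(-39322) + 1/((53 + 77**2)*((2*(-100)))) = -27384*(-1/39322) + 1/((53 + 5929)*(-200)) = 13692/19661 - 1/200/5982 = 13692/19661 + (1/5982)*(-1/200) = 13692/19661 - 1/1196400 = 16381089139/23522420400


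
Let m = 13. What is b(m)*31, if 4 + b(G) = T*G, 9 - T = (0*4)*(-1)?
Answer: 3503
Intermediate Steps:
T = 9 (T = 9 - 0*4*(-1) = 9 - 0*(-1) = 9 - 1*0 = 9 + 0 = 9)
b(G) = -4 + 9*G
b(m)*31 = (-4 + 9*13)*31 = (-4 + 117)*31 = 113*31 = 3503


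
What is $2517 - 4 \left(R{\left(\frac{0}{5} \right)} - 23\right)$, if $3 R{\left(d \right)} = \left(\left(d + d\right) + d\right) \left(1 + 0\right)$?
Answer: $2609$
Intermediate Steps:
$R{\left(d \right)} = d$ ($R{\left(d \right)} = \frac{\left(\left(d + d\right) + d\right) \left(1 + 0\right)}{3} = \frac{\left(2 d + d\right) 1}{3} = \frac{3 d 1}{3} = \frac{3 d}{3} = d$)
$2517 - 4 \left(R{\left(\frac{0}{5} \right)} - 23\right) = 2517 - 4 \left(\frac{0}{5} - 23\right) = 2517 - 4 \left(0 \cdot \frac{1}{5} - 23\right) = 2517 - 4 \left(0 - 23\right) = 2517 - 4 \left(-23\right) = 2517 - -92 = 2517 + 92 = 2609$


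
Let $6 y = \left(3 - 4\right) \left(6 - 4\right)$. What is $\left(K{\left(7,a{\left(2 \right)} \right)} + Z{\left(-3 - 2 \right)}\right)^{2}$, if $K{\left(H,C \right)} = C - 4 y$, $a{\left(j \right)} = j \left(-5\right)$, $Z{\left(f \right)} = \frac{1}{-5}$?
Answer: $\frac{17689}{225} \approx 78.618$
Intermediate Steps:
$y = - \frac{1}{3}$ ($y = \frac{\left(3 - 4\right) \left(6 - 4\right)}{6} = \frac{\left(-1\right) 2}{6} = \frac{1}{6} \left(-2\right) = - \frac{1}{3} \approx -0.33333$)
$Z{\left(f \right)} = - \frac{1}{5}$
$a{\left(j \right)} = - 5 j$
$K{\left(H,C \right)} = \frac{4}{3} + C$ ($K{\left(H,C \right)} = C - - \frac{4}{3} = C + \frac{4}{3} = \frac{4}{3} + C$)
$\left(K{\left(7,a{\left(2 \right)} \right)} + Z{\left(-3 - 2 \right)}\right)^{2} = \left(\left(\frac{4}{3} - 10\right) - \frac{1}{5}\right)^{2} = \left(- \frac{26}{3} - \frac{1}{5}\right)^{2} = \left(- \frac{133}{15}\right)^{2} = \frac{17689}{225}$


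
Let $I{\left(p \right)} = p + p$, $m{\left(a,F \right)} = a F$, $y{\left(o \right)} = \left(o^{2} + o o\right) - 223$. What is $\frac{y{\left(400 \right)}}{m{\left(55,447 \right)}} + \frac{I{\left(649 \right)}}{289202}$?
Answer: $\frac{46256029642}{3555015585} \approx 13.011$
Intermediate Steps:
$y{\left(o \right)} = -223 + 2 o^{2}$ ($y{\left(o \right)} = \left(o^{2} + o^{2}\right) - 223 = 2 o^{2} - 223 = -223 + 2 o^{2}$)
$m{\left(a,F \right)} = F a$
$I{\left(p \right)} = 2 p$
$\frac{y{\left(400 \right)}}{m{\left(55,447 \right)}} + \frac{I{\left(649 \right)}}{289202} = \frac{-223 + 2 \cdot 400^{2}}{447 \cdot 55} + \frac{2 \cdot 649}{289202} = \frac{-223 + 2 \cdot 160000}{24585} + 1298 \cdot \frac{1}{289202} = \left(-223 + 320000\right) \frac{1}{24585} + \frac{649}{144601} = 319777 \cdot \frac{1}{24585} + \frac{649}{144601} = \frac{319777}{24585} + \frac{649}{144601} = \frac{46256029642}{3555015585}$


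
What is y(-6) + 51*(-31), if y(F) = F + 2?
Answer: -1585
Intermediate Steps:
y(F) = 2 + F
y(-6) + 51*(-31) = (2 - 6) + 51*(-31) = -4 - 1581 = -1585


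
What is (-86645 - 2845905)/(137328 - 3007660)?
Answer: 1466275/1435166 ≈ 1.0217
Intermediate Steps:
(-86645 - 2845905)/(137328 - 3007660) = -2932550/(-2870332) = -2932550*(-1/2870332) = 1466275/1435166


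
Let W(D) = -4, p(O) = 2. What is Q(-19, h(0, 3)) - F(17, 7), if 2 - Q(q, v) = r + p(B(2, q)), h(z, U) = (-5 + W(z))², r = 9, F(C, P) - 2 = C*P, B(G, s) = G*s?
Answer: -130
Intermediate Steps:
F(C, P) = 2 + C*P
h(z, U) = 81 (h(z, U) = (-5 - 4)² = (-9)² = 81)
Q(q, v) = -9 (Q(q, v) = 2 - (9 + 2) = 2 - 1*11 = 2 - 11 = -9)
Q(-19, h(0, 3)) - F(17, 7) = -9 - (2 + 17*7) = -9 - (2 + 119) = -9 - 1*121 = -9 - 121 = -130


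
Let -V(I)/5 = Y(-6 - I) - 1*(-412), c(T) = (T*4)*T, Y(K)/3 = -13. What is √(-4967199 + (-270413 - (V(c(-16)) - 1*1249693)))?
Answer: I*√3986054 ≈ 1996.5*I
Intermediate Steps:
Y(K) = -39 (Y(K) = 3*(-13) = -39)
c(T) = 4*T² (c(T) = (4*T)*T = 4*T²)
V(I) = -1865 (V(I) = -5*(-39 - 1*(-412)) = -5*(-39 + 412) = -5*373 = -1865)
√(-4967199 + (-270413 - (V(c(-16)) - 1*1249693))) = √(-4967199 + (-270413 - (-1865 - 1*1249693))) = √(-4967199 + (-270413 - (-1865 - 1249693))) = √(-4967199 + (-270413 - 1*(-1251558))) = √(-4967199 + (-270413 + 1251558)) = √(-4967199 + 981145) = √(-3986054) = I*√3986054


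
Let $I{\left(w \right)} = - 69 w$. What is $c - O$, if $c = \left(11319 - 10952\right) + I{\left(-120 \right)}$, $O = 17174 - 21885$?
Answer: $13358$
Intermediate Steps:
$O = -4711$
$c = 8647$ ($c = \left(11319 - 10952\right) - -8280 = 367 + 8280 = 8647$)
$c - O = 8647 - -4711 = 8647 + 4711 = 13358$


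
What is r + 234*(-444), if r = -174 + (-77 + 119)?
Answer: -104028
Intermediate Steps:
r = -132 (r = -174 + 42 = -132)
r + 234*(-444) = -132 + 234*(-444) = -132 - 103896 = -104028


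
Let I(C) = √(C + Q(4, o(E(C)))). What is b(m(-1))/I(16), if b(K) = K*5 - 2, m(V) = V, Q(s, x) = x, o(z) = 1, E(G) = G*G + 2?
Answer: -7*√17/17 ≈ -1.6978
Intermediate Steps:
E(G) = 2 + G² (E(G) = G² + 2 = 2 + G²)
b(K) = -2 + 5*K (b(K) = 5*K - 2 = -2 + 5*K)
I(C) = √(1 + C) (I(C) = √(C + 1) = √(1 + C))
b(m(-1))/I(16) = (-2 + 5*(-1))/(√(1 + 16)) = (-2 - 5)/(√17) = -7*√17/17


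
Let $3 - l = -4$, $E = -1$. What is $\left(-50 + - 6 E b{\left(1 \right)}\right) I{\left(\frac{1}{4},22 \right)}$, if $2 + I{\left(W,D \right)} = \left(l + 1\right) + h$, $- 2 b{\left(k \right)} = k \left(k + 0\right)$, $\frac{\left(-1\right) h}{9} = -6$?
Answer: $-3180$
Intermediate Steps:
$h = 54$ ($h = \left(-9\right) \left(-6\right) = 54$)
$b{\left(k \right)} = - \frac{k^{2}}{2}$ ($b{\left(k \right)} = - \frac{k \left(k + 0\right)}{2} = - \frac{k k}{2} = - \frac{k^{2}}{2}$)
$l = 7$ ($l = 3 - -4 = 3 + 4 = 7$)
$I{\left(W,D \right)} = 60$ ($I{\left(W,D \right)} = -2 + \left(\left(7 + 1\right) + 54\right) = -2 + \left(8 + 54\right) = -2 + 62 = 60$)
$\left(-50 + - 6 E b{\left(1 \right)}\right) I{\left(\frac{1}{4},22 \right)} = \left(-50 + \left(-6\right) \left(-1\right) \left(- \frac{1^{2}}{2}\right)\right) 60 = \left(-50 + 6 \left(\left(- \frac{1}{2}\right) 1\right)\right) 60 = \left(-50 + 6 \left(- \frac{1}{2}\right)\right) 60 = \left(-50 - 3\right) 60 = \left(-53\right) 60 = -3180$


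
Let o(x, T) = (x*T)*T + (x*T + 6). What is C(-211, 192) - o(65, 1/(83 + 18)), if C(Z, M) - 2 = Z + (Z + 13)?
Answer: -4219643/10201 ≈ -413.65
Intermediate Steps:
C(Z, M) = 15 + 2*Z (C(Z, M) = 2 + (Z + (Z + 13)) = 2 + (Z + (13 + Z)) = 2 + (13 + 2*Z) = 15 + 2*Z)
o(x, T) = 6 + T*x + x*T² (o(x, T) = (T*x)*T + (T*x + 6) = x*T² + (6 + T*x) = 6 + T*x + x*T²)
C(-211, 192) - o(65, 1/(83 + 18)) = (15 + 2*(-211)) - (6 + 65/(83 + 18) + 65*(1/(83 + 18))²) = (15 - 422) - (6 + 65/101 + 65*(1/101)²) = -407 - (6 + (1/101)*65 + 65*(1/101)²) = -407 - (6 + 65/101 + 65*(1/10201)) = -407 - (6 + 65/101 + 65/10201) = -407 - 1*67836/10201 = -407 - 67836/10201 = -4219643/10201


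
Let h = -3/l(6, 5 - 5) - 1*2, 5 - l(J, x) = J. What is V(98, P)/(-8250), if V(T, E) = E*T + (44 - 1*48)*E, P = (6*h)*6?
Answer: -564/1375 ≈ -0.41018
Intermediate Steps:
l(J, x) = 5 - J
h = 1 (h = -3/(5 - 1*6) - 1*2 = -3/(5 - 6) - 2 = -3/(-1) - 2 = -3*(-1) - 2 = 3 - 2 = 1)
P = 36 (P = (6*1)*6 = 6*6 = 36)
V(T, E) = -4*E + E*T (V(T, E) = E*T + (44 - 48)*E = E*T - 4*E = -4*E + E*T)
V(98, P)/(-8250) = (36*(-4 + 98))/(-8250) = (36*94)*(-1/8250) = 3384*(-1/8250) = -564/1375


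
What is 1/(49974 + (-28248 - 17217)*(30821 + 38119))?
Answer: -1/3134307126 ≈ -3.1905e-10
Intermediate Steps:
1/(49974 + (-28248 - 17217)*(30821 + 38119)) = 1/(49974 - 45465*68940) = 1/(49974 - 3134357100) = 1/(-3134307126) = -1/3134307126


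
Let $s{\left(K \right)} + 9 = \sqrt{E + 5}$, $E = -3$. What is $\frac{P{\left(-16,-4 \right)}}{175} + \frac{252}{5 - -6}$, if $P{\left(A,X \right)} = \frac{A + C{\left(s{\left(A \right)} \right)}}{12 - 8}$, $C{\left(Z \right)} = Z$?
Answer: $\frac{7045}{308} + \frac{\sqrt{2}}{700} \approx 22.875$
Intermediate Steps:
$s{\left(K \right)} = -9 + \sqrt{2}$ ($s{\left(K \right)} = -9 + \sqrt{-3 + 5} = -9 + \sqrt{2}$)
$P{\left(A,X \right)} = - \frac{9}{4} + \frac{A}{4} + \frac{\sqrt{2}}{4}$ ($P{\left(A,X \right)} = \frac{A - \left(9 - \sqrt{2}\right)}{12 - 8} = \frac{-9 + A + \sqrt{2}}{4} = \left(-9 + A + \sqrt{2}\right) \frac{1}{4} = - \frac{9}{4} + \frac{A}{4} + \frac{\sqrt{2}}{4}$)
$\frac{P{\left(-16,-4 \right)}}{175} + \frac{252}{5 - -6} = \frac{- \frac{9}{4} + \frac{1}{4} \left(-16\right) + \frac{\sqrt{2}}{4}}{175} + \frac{252}{5 - -6} = \left(- \frac{9}{4} - 4 + \frac{\sqrt{2}}{4}\right) \frac{1}{175} + \frac{252}{5 + 6} = \left(- \frac{25}{4} + \frac{\sqrt{2}}{4}\right) \frac{1}{175} + \frac{252}{11} = \left(- \frac{1}{28} + \frac{\sqrt{2}}{700}\right) + 252 \cdot \frac{1}{11} = \left(- \frac{1}{28} + \frac{\sqrt{2}}{700}\right) + \frac{252}{11} = \frac{7045}{308} + \frac{\sqrt{2}}{700}$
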